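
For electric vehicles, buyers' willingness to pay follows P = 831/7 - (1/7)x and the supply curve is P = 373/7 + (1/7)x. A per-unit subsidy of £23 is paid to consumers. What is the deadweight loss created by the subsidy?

Pre-subsidy: 831/7 - (1/7)x = 373/7 + (1/7)x gives x* = 229 and P* = 86.
With the rebate, buyers effectively pay Pb = Ps − 23, where Ps is the price sellers receive.
On the curves, Pb = 831/7 - (1/7)x and Ps = 373/7 + (1/7)x; the wedge Ps − Pb = 23 gives 373/7 + (1/7)x − (831/7 - (1/7)x) = 23, so x' = 309.5.
Then Pb = 831/7 − (1/7)·309.5 = 74.5 and Ps = 373/7 + (1/7)·309.5 = 97.5.
The subsidy expands output by 309.5 − 229 = 80.5 past the efficient level; on those units the gap between marginal cost and willingness to pay runs from 0 up to 23.
DWL = ½ × 23 × 80.5 = 925.75.

Deadweight loss = £925.75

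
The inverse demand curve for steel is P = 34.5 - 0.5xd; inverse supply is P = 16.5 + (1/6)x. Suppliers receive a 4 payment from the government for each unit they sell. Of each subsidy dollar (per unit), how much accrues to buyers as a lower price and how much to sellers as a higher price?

Pre-subsidy: 34.5 - 0.5x = 16.5 + (1/6)x gives x* = 27 and P* = 21.
With the subsidy, sellers receive Ps = Pb + 4 for each unit, where Pb is the price buyers pay.
On the curves, Pb = 34.5 - 0.5x and Ps = 16.5 + (1/6)x; the wedge Ps − Pb = 4 gives 16.5 + (1/6)x − (34.5 - 0.5x) = 4, so x' = 33.
Then Pb = 34.5 − 0.5·33 = 18 and Ps = 16.5 + (1/6)·33 = 22.
Buyers' price falls by P* − Pb = 21 − 18 = 3; sellers' price rises by Ps − P* = 22 − 21 = 1.

Buyers gain 3 per unit; sellers gain 1 per unit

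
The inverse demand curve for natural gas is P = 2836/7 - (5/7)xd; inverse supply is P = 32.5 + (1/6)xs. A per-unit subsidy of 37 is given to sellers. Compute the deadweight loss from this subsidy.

Deadweight loss = 777

Pre-subsidy: 2836/7 - (5/7)x = 32.5 + (1/6)x gives x* = 423 and P* = 103.
With the subsidy, sellers receive Ps = Pb + 37 for each unit, where Pb is the price buyers pay.
On the curves, Pb = 2836/7 - (5/7)x and Ps = 32.5 + (1/6)x; the wedge Ps − Pb = 37 gives 32.5 + (1/6)x − (2836/7 - (5/7)x) = 37, so x' = 465.
Then Pb = 2836/7 − (5/7)·465 = 73 and Ps = 32.5 + (1/6)·465 = 110.
The subsidy expands output by 465 − 423 = 42 past the efficient level; on those units the gap between marginal cost and willingness to pay runs from 0 up to 37.
DWL = ½ × 37 × 42 = 777.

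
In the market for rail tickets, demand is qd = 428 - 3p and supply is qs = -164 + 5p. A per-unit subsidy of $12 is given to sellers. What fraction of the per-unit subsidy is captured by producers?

Pre-subsidy: 428 - 3p = -164 + 5p gives p* = 74, q* = 206.
With the subsidy, sellers receive ps = pb + 12 for each unit, where pb is the price buyers pay.
Supply in terms of pb becomes qs = -164 + 5(pb + 12) = -104 + 5pb. Setting this equal to demand: 428 - 3pb = -104 + 5pb, so pb = 66.5.
Sellers receive ps = 66.5 + 12 = 78.5; q' = 428 − 3·66.5 = 228.5.
Buyers' price falls by p* − pb = 74 − 66.5 = 7.5; sellers' price rises by ps − p* = 78.5 − 74 = 4.5.
So producers capture 4.5/12 = 0.375 of each unit of subsidy.

Producer share = 0.375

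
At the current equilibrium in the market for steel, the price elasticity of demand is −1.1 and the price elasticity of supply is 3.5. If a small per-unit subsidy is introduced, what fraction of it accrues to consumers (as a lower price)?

For a small subsidy around the equilibrium, the benefit split depends on the relative slopes, which at a point are proportional to the elasticities.
Buyer share = εs/(εs + |εd|) = 3.5/(3.5 + 1.1) = 35/46; seller share = |εd|/(εs + |εd|) = 11/46.

Consumer share = 35/46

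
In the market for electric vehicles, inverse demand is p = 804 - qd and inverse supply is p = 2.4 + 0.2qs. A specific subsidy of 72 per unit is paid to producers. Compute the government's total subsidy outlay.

Pre-subsidy: 804 - q = 2.4 + 0.2q gives q* = 668 and p* = 136.
With the subsidy, sellers receive ps = pb + 72 for each unit, where pb is the price buyers pay.
On the curves, pb = 804 - q and ps = 2.4 + 0.2q; the wedge ps − pb = 72 gives 2.4 + 0.2q − (804 - q) = 72, so q' = 728.
Then pb = 804 − 1·728 = 76 and ps = 2.4 + 0.2·728 = 148.
Government outlay = subsidy × quantity = 72 × 728 = 52416.

Government cost = 52416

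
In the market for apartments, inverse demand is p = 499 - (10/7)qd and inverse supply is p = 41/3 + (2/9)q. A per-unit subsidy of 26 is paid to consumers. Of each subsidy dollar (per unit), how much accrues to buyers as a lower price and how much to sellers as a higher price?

Pre-subsidy: 499 - (10/7)q = 41/3 + (2/9)q gives q* = 294 and p* = 79.
With the rebate, buyers effectively pay pb = ps − 26, where ps is the price sellers receive.
On the curves, pb = 499 - (10/7)q and ps = 41/3 + (2/9)q; the wedge ps − pb = 26 gives 41/3 + (2/9)q − (499 - (10/7)q) = 26, so q' = 309.75.
Then pb = 499 − (10/7)·309.75 = 56.5 and ps = 41/3 + (2/9)·309.75 = 82.5.
Buyers' price falls by p* − pb = 79 − 56.5 = 22.5; sellers' price rises by ps − p* = 82.5 − 79 = 3.5.

Buyers gain 22.5 per unit; sellers gain 3.5 per unit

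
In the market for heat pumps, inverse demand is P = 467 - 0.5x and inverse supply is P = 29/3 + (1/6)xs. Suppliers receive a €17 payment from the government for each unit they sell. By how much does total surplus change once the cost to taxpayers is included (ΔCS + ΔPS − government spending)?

Pre-subsidy: 467 - 0.5x = 29/3 + (1/6)x gives x* = 686 and P* = 124.
With the subsidy, sellers receive Ps = Pb + 17 for each unit, where Pb is the price buyers pay.
On the curves, Pb = 467 - 0.5x and Ps = 29/3 + (1/6)x; the wedge Ps − Pb = 17 gives 29/3 + (1/6)x − (467 - 0.5x) = 17, so x' = 711.5.
Then Pb = 467 − 0.5·711.5 = 111.25 and Ps = 29/3 + (1/6)·711.5 = 128.25.
ΔCS = ½(686 + 711.5)(124 − 111.25) = 8909.0625; ΔPS = ½(686 + 711.5)(128.25 − 124) = 2969.6875.
Government spending = 17 × 711.5 = 12095.5.
Net change = 8909.0625 + 2969.6875 − 12095.5 = -216.75. The loss equals the DWL triangle ½·17·25.5.

Net change in total surplus = -€216.75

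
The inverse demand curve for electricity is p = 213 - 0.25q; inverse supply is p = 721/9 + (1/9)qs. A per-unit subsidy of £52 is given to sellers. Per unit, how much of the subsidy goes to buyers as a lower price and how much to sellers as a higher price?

Pre-subsidy: 213 - 0.25q = 721/9 + (1/9)q gives q* = 368 and p* = 121.
With the subsidy, sellers receive ps = pb + 52 for each unit, where pb is the price buyers pay.
On the curves, pb = 213 - 0.25q and ps = 721/9 + (1/9)q; the wedge ps − pb = 52 gives 721/9 + (1/9)q − (213 - 0.25q) = 52, so q' = 512.
Then pb = 213 − 0.25·512 = 85 and ps = 721/9 + (1/9)·512 = 137.
Buyers' price falls by p* − pb = 121 − 85 = 36; sellers' price rises by ps − p* = 137 − 121 = 16.

Buyers gain £36 per unit; sellers gain £16 per unit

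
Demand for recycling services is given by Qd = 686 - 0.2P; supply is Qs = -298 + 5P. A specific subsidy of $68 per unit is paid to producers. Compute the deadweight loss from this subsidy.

Pre-subsidy: 686 - 0.2P = -298 + 5P gives P* = 2460/13, Q* = 8426/13.
With the subsidy, sellers receive Ps = Pb + 68 for each unit, where Pb is the price buyers pay.
Supply in terms of Pb becomes Qs = -298 + 5(Pb + 68) = 42 + 5Pb. Setting this equal to demand: 686 - 0.2Pb = 42 + 5Pb, so Pb = 1610/13.
Sellers receive Ps = 1610/13 + 68 = 2494/13; Q' = 686 − 0.2·(1610/13) = 8596/13.
The subsidy expands output by 8596/13 − 8426/13 = 170/13 past the efficient level; on those units the gap between marginal cost and willingness to pay runs from 0 up to 68.
DWL = ½ × 68 × 170/13 = 5780/13.

Deadweight loss = 5780/13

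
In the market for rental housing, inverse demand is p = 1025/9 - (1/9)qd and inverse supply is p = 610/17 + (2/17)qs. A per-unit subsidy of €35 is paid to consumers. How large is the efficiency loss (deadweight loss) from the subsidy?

Pre-subsidy: 1025/9 - (1/9)q = 610/17 + (2/17)q gives q* = 341 and p* = 76.
With the rebate, buyers effectively pay pb = ps − 35, where ps is the price sellers receive.
On the curves, pb = 1025/9 - (1/9)q and ps = 610/17 + (2/17)q; the wedge ps − pb = 35 gives 610/17 + (2/17)q − (1025/9 - (1/9)q) = 35, so q' = 494.
Then pb = 1025/9 − (1/9)·494 = 59 and ps = 610/17 + (2/17)·494 = 94.
The subsidy expands output by 494 − 341 = 153 past the efficient level; on those units the gap between marginal cost and willingness to pay runs from 0 up to 35.
DWL = ½ × 35 × 153 = 2677.5.

Deadweight loss = €2677.5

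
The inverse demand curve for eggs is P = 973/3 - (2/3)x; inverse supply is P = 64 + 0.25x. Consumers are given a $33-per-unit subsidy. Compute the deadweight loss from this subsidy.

Pre-subsidy: 973/3 - (2/3)x = 64 + 0.25x gives x* = 284 and P* = 135.
With the rebate, buyers effectively pay Pb = Ps − 33, where Ps is the price sellers receive.
On the curves, Pb = 973/3 - (2/3)x and Ps = 64 + 0.25x; the wedge Ps − Pb = 33 gives 64 + 0.25x − (973/3 - (2/3)x) = 33, so x' = 320.
Then Pb = 973/3 − (2/3)·320 = 111 and Ps = 64 + 0.25·320 = 144.
The subsidy expands output by 320 − 284 = 36 past the efficient level; on those units the gap between marginal cost and willingness to pay runs from 0 up to 33.
DWL = ½ × 33 × 36 = 594.

Deadweight loss = $594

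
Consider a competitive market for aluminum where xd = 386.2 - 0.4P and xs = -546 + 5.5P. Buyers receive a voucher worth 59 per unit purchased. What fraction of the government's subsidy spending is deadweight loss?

Pre-subsidy: 386.2 - 0.4P = -546 + 5.5P gives P* = 158, x* = 323.
With the rebate, buyers effectively pay Pb = Ps − 59, where Ps is the price sellers receive.
Demand in terms of Ps becomes xd = 386.2 − 0.4(Ps − 59) = 409.8 - 0.4Ps. Setting this equal to supply: 409.8 - 0.4Ps = -546 + 5.5Ps, so Ps = 162.
Buyers pay Pb = 162 − 59 = 103; x' = -546 + 5.5·162 = 345.
ΔCS = ½(323 + 345)(158 − 103) = 18370; ΔPS = ½(323 + 345)(162 − 158) = 1336.
Government spending = 59 × 345 = 20355.
DWL = ½ × 59 × (345 − 323) = 649; fraction = 649 / 20355 = 11/345.

DWL / government spending = 11/345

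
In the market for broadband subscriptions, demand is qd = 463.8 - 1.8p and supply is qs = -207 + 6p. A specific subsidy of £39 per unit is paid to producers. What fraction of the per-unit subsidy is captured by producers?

Pre-subsidy: 463.8 - 1.8p = -207 + 6p gives p* = 86, q* = 309.
With the subsidy, sellers receive ps = pb + 39 for each unit, where pb is the price buyers pay.
Supply in terms of pb becomes qs = -207 + 6(pb + 39) = 27 + 6pb. Setting this equal to demand: 463.8 - 1.8pb = 27 + 6pb, so pb = 56.
Sellers receive ps = 56 + 39 = 95; q' = 463.8 − 1.8·56 = 363.
Buyers' price falls by p* − pb = 86 − 56 = 30; sellers' price rises by ps − p* = 95 − 86 = 9.
So producers capture 9/39 = 3/13 of each unit of subsidy.

Producer share = 3/13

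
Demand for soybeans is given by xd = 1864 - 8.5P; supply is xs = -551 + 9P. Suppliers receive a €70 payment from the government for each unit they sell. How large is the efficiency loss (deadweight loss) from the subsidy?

Deadweight loss = €10710

Pre-subsidy: 1864 - 8.5P = -551 + 9P gives P* = 138, x* = 691.
With the subsidy, sellers receive Ps = Pb + 70 for each unit, where Pb is the price buyers pay.
Supply in terms of Pb becomes xs = -551 + 9(Pb + 70) = 79 + 9Pb. Setting this equal to demand: 1864 - 8.5Pb = 79 + 9Pb, so Pb = 102.
Sellers receive Ps = 102 + 70 = 172; x' = 1864 − 8.5·102 = 997.
The subsidy expands output by 997 − 691 = 306 past the efficient level; on those units the gap between marginal cost and willingness to pay runs from 0 up to 70.
DWL = ½ × 70 × 306 = 10710.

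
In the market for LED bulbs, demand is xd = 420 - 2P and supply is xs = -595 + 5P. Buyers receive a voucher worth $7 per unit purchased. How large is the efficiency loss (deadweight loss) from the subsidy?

Pre-subsidy: 420 - 2P = -595 + 5P gives P* = 145, x* = 130.
With the rebate, buyers effectively pay Pb = Ps − 7, where Ps is the price sellers receive.
Demand in terms of Ps becomes xd = 420 − 2(Ps − 7) = 434 - 2Ps. Setting this equal to supply: 434 - 2Ps = -595 + 5Ps, so Ps = 147.
Buyers pay Pb = 147 − 7 = 140; x' = -595 + 5·147 = 140.
The subsidy expands output by 140 − 130 = 10 past the efficient level; on those units the gap between marginal cost and willingness to pay runs from 0 up to 7.
DWL = ½ × 7 × 10 = 35.

Deadweight loss = $35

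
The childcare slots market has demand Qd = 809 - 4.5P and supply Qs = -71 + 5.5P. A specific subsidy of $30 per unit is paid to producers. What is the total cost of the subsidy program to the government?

Government cost = $14617.5

Pre-subsidy: 809 - 4.5P = -71 + 5.5P gives P* = 88, Q* = 413.
With the subsidy, sellers receive Ps = Pb + 30 for each unit, where Pb is the price buyers pay.
Supply in terms of Pb becomes Qs = -71 + 5.5(Pb + 30) = 94 + 5.5Pb. Setting this equal to demand: 809 - 4.5Pb = 94 + 5.5Pb, so Pb = 71.5.
Sellers receive Ps = 71.5 + 30 = 101.5; Q' = 809 − 4.5·71.5 = 487.25.
Government outlay = subsidy × quantity = 30 × 487.25 = 14617.5.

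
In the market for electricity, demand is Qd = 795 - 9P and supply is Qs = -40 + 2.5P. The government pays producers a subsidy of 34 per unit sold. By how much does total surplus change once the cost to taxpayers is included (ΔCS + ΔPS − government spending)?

Pre-subsidy: 795 - 9P = -40 + 2.5P gives P* = 1670/23, Q* = 3255/23.
With the subsidy, sellers receive Ps = Pb + 34 for each unit, where Pb is the price buyers pay.
Supply in terms of Pb becomes Qs = -40 + 2.5(Pb + 34) = 45 + 2.5Pb. Setting this equal to demand: 795 - 9Pb = 45 + 2.5Pb, so Pb = 1500/23.
Sellers receive Ps = 1500/23 + 34 = 2282/23; Q' = 795 − 9·(1500/23) = 4785/23.
ΔCS = ½(3255/23 + 4785/23)(1670/23 − 1500/23) = 683400/529; ΔPS = ½(3255/23 + 4785/23)(2282/23 − 1670/23) = 2460240/529.
Government spending = 34 × 4785/23 = 162690/23.
Net change = 683400/529 + 2460240/529 − 162690/23 = -26010/23. The loss equals the DWL triangle ½·34·1530/23.

Net change in total surplus = -26010/23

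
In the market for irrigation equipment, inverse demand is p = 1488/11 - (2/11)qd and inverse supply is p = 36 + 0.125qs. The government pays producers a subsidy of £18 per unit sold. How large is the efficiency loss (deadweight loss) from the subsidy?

Pre-subsidy: 1488/11 - (2/11)q = 36 + 0.125q gives q* = 2912/9 and p* = 688/9.
With the subsidy, sellers receive ps = pb + 18 for each unit, where pb is the price buyers pay.
On the curves, pb = 1488/11 - (2/11)q and ps = 36 + 0.125q; the wedge ps − pb = 18 gives 36 + 0.125q − (1488/11 - (2/11)q) = 18, so q' = 3440/9.
Then pb = 1488/11 − (2/11)·(3440/9) = 592/9 and ps = 36 + 0.125·(3440/9) = 754/9.
The subsidy expands output by 3440/9 − 2912/9 = 176/3 past the efficient level; on those units the gap between marginal cost and willingness to pay runs from 0 up to 18.
DWL = ½ × 18 × 176/3 = 528.

Deadweight loss = £528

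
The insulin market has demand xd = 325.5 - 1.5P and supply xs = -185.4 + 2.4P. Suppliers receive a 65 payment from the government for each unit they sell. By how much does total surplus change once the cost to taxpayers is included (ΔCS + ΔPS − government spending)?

Pre-subsidy: 325.5 - 1.5P = -185.4 + 2.4P gives P* = 131, x* = 129.
With the subsidy, sellers receive Ps = Pb + 65 for each unit, where Pb is the price buyers pay.
Supply in terms of Pb becomes xs = -185.4 + 2.4(Pb + 65) = -29.4 + 2.4Pb. Setting this equal to demand: 325.5 - 1.5Pb = -29.4 + 2.4Pb, so Pb = 91.
Sellers receive Ps = 91 + 65 = 156; x' = 325.5 − 1.5·91 = 189.
ΔCS = ½(129 + 189)(131 − 91) = 6360; ΔPS = ½(129 + 189)(156 − 131) = 3975.
Government spending = 65 × 189 = 12285.
Net change = 6360 + 3975 − 12285 = -1950. The loss equals the DWL triangle ½·65·60.

Net change in total surplus = -1950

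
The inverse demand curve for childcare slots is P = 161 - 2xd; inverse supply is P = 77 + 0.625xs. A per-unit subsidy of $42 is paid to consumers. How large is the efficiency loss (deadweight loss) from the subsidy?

Deadweight loss = $336

Pre-subsidy: 161 - 2x = 77 + 0.625x gives x* = 32 and P* = 97.
With the rebate, buyers effectively pay Pb = Ps − 42, where Ps is the price sellers receive.
On the curves, Pb = 161 - 2x and Ps = 77 + 0.625x; the wedge Ps − Pb = 42 gives 77 + 0.625x − (161 - 2x) = 42, so x' = 48.
Then Pb = 161 − 2·48 = 65 and Ps = 77 + 0.625·48 = 107.
The subsidy expands output by 48 − 32 = 16 past the efficient level; on those units the gap between marginal cost and willingness to pay runs from 0 up to 42.
DWL = ½ × 42 × 16 = 336.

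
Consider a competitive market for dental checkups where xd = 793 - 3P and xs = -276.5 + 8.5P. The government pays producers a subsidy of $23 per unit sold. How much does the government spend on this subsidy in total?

Pre-subsidy: 793 - 3P = -276.5 + 8.5P gives P* = 93, x* = 514.
With the subsidy, sellers receive Ps = Pb + 23 for each unit, where Pb is the price buyers pay.
Supply in terms of Pb becomes xs = -276.5 + 8.5(Pb + 23) = -81 + 8.5Pb. Setting this equal to demand: 793 - 3Pb = -81 + 8.5Pb, so Pb = 76.
Sellers receive Ps = 76 + 23 = 99; x' = 793 − 3·76 = 565.
Government outlay = subsidy × quantity = 23 × 565 = 12995.

Government cost = $12995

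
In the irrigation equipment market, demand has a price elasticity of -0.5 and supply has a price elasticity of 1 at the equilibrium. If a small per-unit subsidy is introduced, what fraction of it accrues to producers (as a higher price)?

For a small subsidy around the equilibrium, the benefit split depends on the relative slopes, which at a point are proportional to the elasticities.
Buyer share = εs/(εs + |εd|) = 1/(1 + 0.5) = 2/3; seller share = |εd|/(εs + |εd|) = 1/3.
So producers capture 1/3 of the subsidy.

Producer share = 1/3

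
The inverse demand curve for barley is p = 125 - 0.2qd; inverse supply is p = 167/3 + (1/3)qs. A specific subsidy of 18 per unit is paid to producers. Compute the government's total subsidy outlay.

Pre-subsidy: 125 - 0.2q = 167/3 + (1/3)q gives q* = 130 and p* = 99.
With the subsidy, sellers receive ps = pb + 18 for each unit, where pb is the price buyers pay.
On the curves, pb = 125 - 0.2q and ps = 167/3 + (1/3)q; the wedge ps − pb = 18 gives 167/3 + (1/3)q − (125 - 0.2q) = 18, so q' = 163.75.
Then pb = 125 − 0.2·163.75 = 92.25 and ps = 167/3 + (1/3)·163.75 = 110.25.
Government outlay = subsidy × quantity = 18 × 163.75 = 2947.5.

Government cost = 2947.5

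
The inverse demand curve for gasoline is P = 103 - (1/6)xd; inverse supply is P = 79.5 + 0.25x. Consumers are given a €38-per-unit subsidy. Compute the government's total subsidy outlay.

Pre-subsidy: 103 - (1/6)x = 79.5 + 0.25x gives x* = 56.4 and P* = 93.6.
With the rebate, buyers effectively pay Pb = Ps − 38, where Ps is the price sellers receive.
On the curves, Pb = 103 - (1/6)x and Ps = 79.5 + 0.25x; the wedge Ps − Pb = 38 gives 79.5 + 0.25x − (103 - (1/6)x) = 38, so x' = 147.6.
Then Pb = 103 − (1/6)·147.6 = 78.4 and Ps = 79.5 + 0.25·147.6 = 116.4.
Government outlay = subsidy × quantity = 38 × 147.6 = 5608.8.

Government cost = €5608.8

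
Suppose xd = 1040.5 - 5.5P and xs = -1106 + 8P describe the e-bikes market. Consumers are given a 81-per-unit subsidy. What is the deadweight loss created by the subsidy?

Deadweight loss = 10692

Pre-subsidy: 1040.5 - 5.5P = -1106 + 8P gives P* = 159, x* = 166.
With the rebate, buyers effectively pay Pb = Ps − 81, where Ps is the price sellers receive.
Demand in terms of Ps becomes xd = 1040.5 − 5.5(Ps − 81) = 1486 - 5.5Ps. Setting this equal to supply: 1486 - 5.5Ps = -1106 + 8Ps, so Ps = 192.
Buyers pay Pb = 192 − 81 = 111; x' = -1106 + 8·192 = 430.
The subsidy expands output by 430 − 166 = 264 past the efficient level; on those units the gap between marginal cost and willingness to pay runs from 0 up to 81.
DWL = ½ × 81 × 264 = 10692.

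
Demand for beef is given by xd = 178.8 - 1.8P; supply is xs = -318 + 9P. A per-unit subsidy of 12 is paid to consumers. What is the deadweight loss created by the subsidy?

Deadweight loss = 108

Pre-subsidy: 178.8 - 1.8P = -318 + 9P gives P* = 46, x* = 96.
With the rebate, buyers effectively pay Pb = Ps − 12, where Ps is the price sellers receive.
Demand in terms of Ps becomes xd = 178.8 − 1.8(Ps − 12) = 200.4 - 1.8Ps. Setting this equal to supply: 200.4 - 1.8Ps = -318 + 9Ps, so Ps = 48.
Buyers pay Pb = 48 − 12 = 36; x' = -318 + 9·48 = 114.
The subsidy expands output by 114 − 96 = 18 past the efficient level; on those units the gap between marginal cost and willingness to pay runs from 0 up to 12.
DWL = ½ × 12 × 18 = 108.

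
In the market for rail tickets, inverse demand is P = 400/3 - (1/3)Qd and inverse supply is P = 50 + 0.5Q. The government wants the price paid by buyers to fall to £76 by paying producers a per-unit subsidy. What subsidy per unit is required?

Required subsidy s = £60 per unit

At a buyer price of 76, quantity demanded is 400 − 3·76 = 172.
Sellers supply 172 only when they receive Ps = 50 + 0.5·172 = 136.
s = Ps − Pb = 136 − 76 = 60.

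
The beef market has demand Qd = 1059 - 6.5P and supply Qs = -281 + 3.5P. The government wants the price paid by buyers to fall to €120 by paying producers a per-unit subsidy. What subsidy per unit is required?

At a buyer price of 120, quantity demanded is 1059 − 6.5·120 = 279.
Sellers supply 279 only when they receive Ps with -281 + 3.5·Ps = 279, i.e. Ps = 160.
s = Ps − Pb = 160 − 120 = 40.

Required subsidy s = €40 per unit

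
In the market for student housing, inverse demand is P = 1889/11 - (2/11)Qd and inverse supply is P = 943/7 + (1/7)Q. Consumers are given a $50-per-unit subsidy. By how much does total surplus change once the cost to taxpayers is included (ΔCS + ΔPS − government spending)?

Net change in total surplus = -$3850

Pre-subsidy: 1889/11 - (2/11)Q = 943/7 + (1/7)Q gives Q* = 114 and P* = 151.
With the rebate, buyers effectively pay Pb = Ps − 50, where Ps is the price sellers receive.
On the curves, Pb = 1889/11 - (2/11)Q and Ps = 943/7 + (1/7)Q; the wedge Ps − Pb = 50 gives 943/7 + (1/7)Q − (1889/11 - (2/11)Q) = 50, so Q' = 268.
Then Pb = 1889/11 − (2/11)·268 = 123 and Ps = 943/7 + (1/7)·268 = 173.
ΔCS = ½(114 + 268)(151 − 123) = 5348; ΔPS = ½(114 + 268)(173 − 151) = 4202.
Government spending = 50 × 268 = 13400.
Net change = 5348 + 4202 − 13400 = -3850. The loss equals the DWL triangle ½·50·154.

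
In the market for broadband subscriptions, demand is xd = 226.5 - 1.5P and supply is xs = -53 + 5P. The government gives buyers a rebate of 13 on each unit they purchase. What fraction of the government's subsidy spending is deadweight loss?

Pre-subsidy: 226.5 - 1.5P = -53 + 5P gives P* = 43, x* = 162.
With the rebate, buyers effectively pay Pb = Ps − 13, where Ps is the price sellers receive.
Demand in terms of Ps becomes xd = 226.5 − 1.5(Ps − 13) = 246 - 1.5Ps. Setting this equal to supply: 246 - 1.5Ps = -53 + 5Ps, so Ps = 46.
Buyers pay Pb = 46 − 13 = 33; x' = -53 + 5·46 = 177.
ΔCS = ½(162 + 177)(43 − 33) = 1695; ΔPS = ½(162 + 177)(46 − 43) = 508.5.
Government spending = 13 × 177 = 2301.
DWL = ½ × 13 × (177 − 162) = 97.5; fraction = 97.5 / 2301 = 5/118.

DWL / government spending = 5/118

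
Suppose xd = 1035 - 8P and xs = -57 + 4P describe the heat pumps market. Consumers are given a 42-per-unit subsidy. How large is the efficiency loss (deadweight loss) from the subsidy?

Deadweight loss = 2352

Pre-subsidy: 1035 - 8P = -57 + 4P gives P* = 91, x* = 307.
With the rebate, buyers effectively pay Pb = Ps − 42, where Ps is the price sellers receive.
Demand in terms of Ps becomes xd = 1035 − 8(Ps − 42) = 1371 - 8Ps. Setting this equal to supply: 1371 - 8Ps = -57 + 4Ps, so Ps = 119.
Buyers pay Pb = 119 − 42 = 77; x' = -57 + 4·119 = 419.
The subsidy expands output by 419 − 307 = 112 past the efficient level; on those units the gap between marginal cost and willingness to pay runs from 0 up to 42.
DWL = ½ × 42 × 112 = 2352.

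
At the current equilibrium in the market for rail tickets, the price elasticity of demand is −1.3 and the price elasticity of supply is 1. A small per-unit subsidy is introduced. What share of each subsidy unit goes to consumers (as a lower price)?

For a small subsidy around the equilibrium, the benefit split depends on the relative slopes, which at a point are proportional to the elasticities.
Buyer share = εs/(εs + |εd|) = 1/(1 + 1.3) = 10/23; seller share = |εd|/(εs + |εd|) = 13/23.

Consumer share = 10/23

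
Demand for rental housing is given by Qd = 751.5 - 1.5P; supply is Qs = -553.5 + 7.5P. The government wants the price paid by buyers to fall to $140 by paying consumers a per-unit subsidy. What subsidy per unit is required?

At a buyer price of 140, quantity demanded is 751.5 − 1.5·140 = 541.5.
Sellers supply 541.5 only when they receive Ps with -553.5 + 7.5·Ps = 541.5, i.e. Ps = 146.
s = Ps − Pb = 146 − 140 = 6.

Required subsidy s = $6 per unit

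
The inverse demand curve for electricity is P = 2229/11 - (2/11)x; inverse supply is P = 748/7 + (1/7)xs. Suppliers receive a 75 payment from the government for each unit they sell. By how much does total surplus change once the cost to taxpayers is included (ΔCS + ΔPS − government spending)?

Net change in total surplus = -8662.5

Pre-subsidy: 2229/11 - (2/11)x = 748/7 + (1/7)x gives x* = 295 and P* = 149.
With the subsidy, sellers receive Ps = Pb + 75 for each unit, where Pb is the price buyers pay.
On the curves, Pb = 2229/11 - (2/11)x and Ps = 748/7 + (1/7)x; the wedge Ps − Pb = 75 gives 748/7 + (1/7)x − (2229/11 - (2/11)x) = 75, so x' = 526.
Then Pb = 2229/11 − (2/11)·526 = 107 and Ps = 748/7 + (1/7)·526 = 182.
ΔCS = ½(295 + 526)(149 − 107) = 17241; ΔPS = ½(295 + 526)(182 − 149) = 13546.5.
Government spending = 75 × 526 = 39450.
Net change = 17241 + 13546.5 − 39450 = -8662.5. The loss equals the DWL triangle ½·75·231.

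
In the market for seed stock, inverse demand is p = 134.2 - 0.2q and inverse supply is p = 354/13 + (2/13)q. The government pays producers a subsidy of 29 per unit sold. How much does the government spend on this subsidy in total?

Pre-subsidy: 134.2 - 0.2q = 354/13 + (2/13)q gives q* = 6953/23 and p* = 1696/23.
With the subsidy, sellers receive ps = pb + 29 for each unit, where pb is the price buyers pay.
On the curves, pb = 134.2 - 0.2q and ps = 354/13 + (2/13)q; the wedge ps − pb = 29 gives 354/13 + (2/13)q − (134.2 - 0.2q) = 29, so q' = 8838/23.
Then pb = 134.2 − 0.2·(8838/23) = 1319/23 and ps = 354/13 + (2/13)·(8838/23) = 1986/23.
Government outlay = subsidy × quantity = 29 × 8838/23 = 256302/23.

Government cost = 256302/23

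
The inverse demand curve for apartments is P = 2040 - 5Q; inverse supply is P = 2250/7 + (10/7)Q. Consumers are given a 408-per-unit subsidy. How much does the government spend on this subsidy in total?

Government cost = 134966.4

Pre-subsidy: 2040 - 5Q = 2250/7 + (10/7)Q gives Q* = 802/3 and P* = 2110/3.
With the rebate, buyers effectively pay Pb = Ps − 408, where Ps is the price sellers receive.
On the curves, Pb = 2040 - 5Q and Ps = 2250/7 + (10/7)Q; the wedge Ps − Pb = 408 gives 2250/7 + (10/7)Q − (2040 - 5Q) = 408, so Q' = 330.8.
Then Pb = 2040 − 5·330.8 = 386 and Ps = 2250/7 + (10/7)·330.8 = 794.
Government outlay = subsidy × quantity = 408 × 330.8 = 134966.4.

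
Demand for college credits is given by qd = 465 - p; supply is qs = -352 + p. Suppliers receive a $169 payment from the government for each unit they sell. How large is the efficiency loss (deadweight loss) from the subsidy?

Pre-subsidy: 465 - p = -352 + p gives p* = 408.5, q* = 56.5.
With the subsidy, sellers receive ps = pb + 169 for each unit, where pb is the price buyers pay.
Supply in terms of pb becomes qs = -352 + 1(pb + 169) = -183 + pb. Setting this equal to demand: 465 - pb = -183 + pb, so pb = 324.
Sellers receive ps = 324 + 169 = 493; q' = 465 − 1·324 = 141.
The subsidy expands output by 141 − 56.5 = 84.5 past the efficient level; on those units the gap between marginal cost and willingness to pay runs from 0 up to 169.
DWL = ½ × 169 × 84.5 = 7140.25.

Deadweight loss = $7140.25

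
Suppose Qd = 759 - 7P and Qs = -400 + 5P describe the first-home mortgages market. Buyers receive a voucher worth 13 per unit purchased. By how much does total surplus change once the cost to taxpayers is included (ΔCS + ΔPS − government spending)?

Net change in total surplus = -5915/24

Pre-subsidy: 759 - 7P = -400 + 5P gives P* = 1159/12, Q* = 995/12.
With the rebate, buyers effectively pay Pb = Ps − 13, where Ps is the price sellers receive.
Demand in terms of Ps becomes Qd = 759 − 7(Ps − 13) = 850 - 7Ps. Setting this equal to supply: 850 - 7Ps = -400 + 5Ps, so Ps = 625/6.
Buyers pay Pb = 625/6 − 13 = 547/6; Q' = -400 + 5·(625/6) = 725/6.
ΔCS = ½(995/12 + 725/6)(1159/12 − 547/6) = 52975/96; ΔPS = ½(995/12 + 725/6)(625/6 − 1159/12) = 74165/96.
Government spending = 13 × 725/6 = 9425/6.
Net change = 52975/96 + 74165/96 − 9425/6 = -5915/24. The loss equals the DWL triangle ½·13·455/12.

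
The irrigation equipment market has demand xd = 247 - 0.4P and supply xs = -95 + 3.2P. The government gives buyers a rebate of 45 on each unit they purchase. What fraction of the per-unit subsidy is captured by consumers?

Consumer share = 8/9

Pre-subsidy: 247 - 0.4P = -95 + 3.2P gives P* = 95, x* = 209.
With the rebate, buyers effectively pay Pb = Ps − 45, where Ps is the price sellers receive.
Demand in terms of Ps becomes xd = 247 − 0.4(Ps − 45) = 265 - 0.4Ps. Setting this equal to supply: 265 - 0.4Ps = -95 + 3.2Ps, so Ps = 100.
Buyers pay Pb = 100 − 45 = 55; x' = -95 + 3.2·100 = 225.
Buyers' price falls by P* − Pb = 95 − 55 = 40; sellers' price rises by Ps − P* = 100 − 95 = 5.
So consumers capture 40/45 = 8/9 of each unit of subsidy.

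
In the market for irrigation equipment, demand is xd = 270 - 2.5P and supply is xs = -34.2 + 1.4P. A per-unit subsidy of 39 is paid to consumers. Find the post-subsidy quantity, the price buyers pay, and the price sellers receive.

x' = 110; buyers pay 64; sellers receive 103

Pre-subsidy: 270 - 2.5P = -34.2 + 1.4P gives P* = 78, x* = 75.
With the rebate, buyers effectively pay Pb = Ps − 39, where Ps is the price sellers receive.
Demand in terms of Ps becomes xd = 270 − 2.5(Ps − 39) = 367.5 - 2.5Ps. Setting this equal to supply: 367.5 - 2.5Ps = -34.2 + 1.4Ps, so Ps = 103.
Buyers pay Pb = 103 − 39 = 64; x' = -34.2 + 1.4·103 = 110.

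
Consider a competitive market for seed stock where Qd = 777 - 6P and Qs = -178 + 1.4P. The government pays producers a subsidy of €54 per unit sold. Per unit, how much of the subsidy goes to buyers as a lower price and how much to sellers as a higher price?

Buyers gain 378/37 per unit; sellers gain 1620/37 per unit

Pre-subsidy: 777 - 6P = -178 + 1.4P gives P* = 4775/37, Q* = 99/37.
With the subsidy, sellers receive Ps = Pb + 54 for each unit, where Pb is the price buyers pay.
Supply in terms of Pb becomes Qs = -178 + 1.4(Pb + 54) = -102.4 + 1.4Pb. Setting this equal to demand: 777 - 6Pb = -102.4 + 1.4Pb, so Pb = 4397/37.
Sellers receive Ps = 4397/37 + 54 = 6395/37; Q' = 777 − 6·(4397/37) = 2367/37.
Buyers' price falls by P* − Pb = 4775/37 − 4397/37 = 378/37; sellers' price rises by Ps − P* = 6395/37 − 4775/37 = 1620/37.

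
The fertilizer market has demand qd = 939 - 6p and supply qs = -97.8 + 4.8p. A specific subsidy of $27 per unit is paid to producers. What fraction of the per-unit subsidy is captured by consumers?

Pre-subsidy: 939 - 6p = -97.8 + 4.8p gives p* = 96, q* = 363.
With the subsidy, sellers receive ps = pb + 27 for each unit, where pb is the price buyers pay.
Supply in terms of pb becomes qs = -97.8 + 4.8(pb + 27) = 31.8 + 4.8pb. Setting this equal to demand: 939 - 6pb = 31.8 + 4.8pb, so pb = 84.
Sellers receive ps = 84 + 27 = 111; q' = 939 − 6·84 = 435.
Buyers' price falls by p* − pb = 96 − 84 = 12; sellers' price rises by ps − p* = 111 − 96 = 15.
So consumers capture 12/27 = 4/9 of each unit of subsidy.

Consumer share = 4/9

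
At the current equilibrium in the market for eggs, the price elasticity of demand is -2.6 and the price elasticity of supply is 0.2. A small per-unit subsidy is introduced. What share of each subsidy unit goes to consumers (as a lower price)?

Consumer share = 1/14

For a small subsidy around the equilibrium, the benefit split depends on the relative slopes, which at a point are proportional to the elasticities.
Buyer share = εs/(εs + |εd|) = 0.2/(0.2 + 2.6) = 1/14; seller share = |εd|/(εs + |εd|) = 13/14.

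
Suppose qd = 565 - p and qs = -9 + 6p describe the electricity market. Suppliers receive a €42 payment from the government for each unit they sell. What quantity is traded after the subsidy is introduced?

Pre-subsidy: 565 - p = -9 + 6p gives p* = 82, q* = 483.
With the subsidy, sellers receive ps = pb + 42 for each unit, where pb is the price buyers pay.
Supply in terms of pb becomes qs = -9 + 6(pb + 42) = 243 + 6pb. Setting this equal to demand: 565 - pb = 243 + 6pb, so pb = 46.
Sellers receive ps = 46 + 42 = 88; q' = 565 − 1·46 = 519.

q' = 519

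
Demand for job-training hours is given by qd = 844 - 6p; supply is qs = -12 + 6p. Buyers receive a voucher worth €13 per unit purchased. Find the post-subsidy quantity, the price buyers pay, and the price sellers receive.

q' = 455; buyers pay 389/6; sellers receive 467/6

Pre-subsidy: 844 - 6p = -12 + 6p gives p* = 214/3, q* = 416.
With the rebate, buyers effectively pay pb = ps − 13, where ps is the price sellers receive.
Demand in terms of ps becomes qd = 844 − 6(ps − 13) = 922 - 6ps. Setting this equal to supply: 922 - 6ps = -12 + 6ps, so ps = 467/6.
Buyers pay pb = 467/6 − 13 = 389/6; q' = -12 + 6·(467/6) = 455.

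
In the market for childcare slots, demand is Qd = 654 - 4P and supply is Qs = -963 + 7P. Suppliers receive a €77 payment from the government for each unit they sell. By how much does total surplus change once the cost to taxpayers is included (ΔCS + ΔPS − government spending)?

Net change in total surplus = -€7546

Pre-subsidy: 654 - 4P = -963 + 7P gives P* = 147, Q* = 66.
With the subsidy, sellers receive Ps = Pb + 77 for each unit, where Pb is the price buyers pay.
Supply in terms of Pb becomes Qs = -963 + 7(Pb + 77) = -424 + 7Pb. Setting this equal to demand: 654 - 4Pb = -424 + 7Pb, so Pb = 98.
Sellers receive Ps = 98 + 77 = 175; Q' = 654 − 4·98 = 262.
ΔCS = ½(66 + 262)(147 − 98) = 8036; ΔPS = ½(66 + 262)(175 − 147) = 4592.
Government spending = 77 × 262 = 20174.
Net change = 8036 + 4592 − 20174 = -7546. The loss equals the DWL triangle ½·77·196.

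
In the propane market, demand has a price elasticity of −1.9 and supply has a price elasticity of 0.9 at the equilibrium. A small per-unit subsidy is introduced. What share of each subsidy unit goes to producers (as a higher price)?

For a small subsidy around the equilibrium, the benefit split depends on the relative slopes, which at a point are proportional to the elasticities.
Buyer share = εs/(εs + |εd|) = 0.9/(0.9 + 1.9) = 9/28; seller share = |εd|/(εs + |εd|) = 19/28.
So producers capture 19/28 of the subsidy.

Producer share = 19/28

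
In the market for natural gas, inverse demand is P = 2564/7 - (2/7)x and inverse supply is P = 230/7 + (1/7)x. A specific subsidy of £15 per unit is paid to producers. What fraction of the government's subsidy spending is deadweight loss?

DWL / government spending = 35/1626

Pre-subsidy: 2564/7 - (2/7)x = 230/7 + (1/7)x gives x* = 778 and P* = 144.
With the subsidy, sellers receive Ps = Pb + 15 for each unit, where Pb is the price buyers pay.
On the curves, Pb = 2564/7 - (2/7)x and Ps = 230/7 + (1/7)x; the wedge Ps − Pb = 15 gives 230/7 + (1/7)x − (2564/7 - (2/7)x) = 15, so x' = 813.
Then Pb = 2564/7 − (2/7)·813 = 134 and Ps = 230/7 + (1/7)·813 = 149.
ΔCS = ½(778 + 813)(144 − 134) = 7955; ΔPS = ½(778 + 813)(149 − 144) = 3977.5.
Government spending = 15 × 813 = 12195.
DWL = ½ × 15 × (813 − 778) = 262.5; fraction = 262.5 / 12195 = 35/1626.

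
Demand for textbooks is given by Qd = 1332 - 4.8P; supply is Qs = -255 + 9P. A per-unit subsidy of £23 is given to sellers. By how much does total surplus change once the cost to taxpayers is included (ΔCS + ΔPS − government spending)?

Net change in total surplus = -£828

Pre-subsidy: 1332 - 4.8P = -255 + 9P gives P* = 115, Q* = 780.
With the subsidy, sellers receive Ps = Pb + 23 for each unit, where Pb is the price buyers pay.
Supply in terms of Pb becomes Qs = -255 + 9(Pb + 23) = -48 + 9Pb. Setting this equal to demand: 1332 - 4.8Pb = -48 + 9Pb, so Pb = 100.
Sellers receive Ps = 100 + 23 = 123; Q' = 1332 − 4.8·100 = 852.
ΔCS = ½(780 + 852)(115 − 100) = 12240; ΔPS = ½(780 + 852)(123 − 115) = 6528.
Government spending = 23 × 852 = 19596.
Net change = 12240 + 6528 − 19596 = -828. The loss equals the DWL triangle ½·23·72.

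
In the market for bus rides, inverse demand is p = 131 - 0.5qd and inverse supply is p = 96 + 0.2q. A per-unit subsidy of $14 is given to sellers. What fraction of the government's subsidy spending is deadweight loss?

Pre-subsidy: 131 - 0.5q = 96 + 0.2q gives q* = 50 and p* = 106.
With the subsidy, sellers receive ps = pb + 14 for each unit, where pb is the price buyers pay.
On the curves, pb = 131 - 0.5q and ps = 96 + 0.2q; the wedge ps − pb = 14 gives 96 + 0.2q − (131 - 0.5q) = 14, so q' = 70.
Then pb = 131 − 0.5·70 = 96 and ps = 96 + 0.2·70 = 110.
ΔCS = ½(50 + 70)(106 − 96) = 600; ΔPS = ½(50 + 70)(110 − 106) = 240.
Government spending = 14 × 70 = 980.
DWL = ½ × 14 × (70 − 50) = 140; fraction = 140 / 980 = 1/7.

DWL / government spending = 1/7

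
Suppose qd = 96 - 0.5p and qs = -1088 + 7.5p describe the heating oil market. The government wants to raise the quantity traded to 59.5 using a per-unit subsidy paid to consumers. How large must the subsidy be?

Required subsidy s = 80 per unit

At q = 59.5, invert demand for the buyer price: pb = (96 − 59.5)/0.5 = 73; invert supply for the seller price: ps = (59.5 − (-1088))/7.5 = 153.
The subsidy must fill the gap: s = ps − pb = 153 − 73 = 80.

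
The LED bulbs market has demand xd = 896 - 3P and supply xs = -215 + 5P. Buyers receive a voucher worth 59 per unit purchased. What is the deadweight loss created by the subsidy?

Deadweight loss = 3263.4375

Pre-subsidy: 896 - 3P = -215 + 5P gives P* = 138.875, x* = 479.375.
With the rebate, buyers effectively pay Pb = Ps − 59, where Ps is the price sellers receive.
Demand in terms of Ps becomes xd = 896 − 3(Ps − 59) = 1073 - 3Ps. Setting this equal to supply: 1073 - 3Ps = -215 + 5Ps, so Ps = 161.
Buyers pay Pb = 161 − 59 = 102; x' = -215 + 5·161 = 590.
The subsidy expands output by 590 − 479.375 = 110.625 past the efficient level; on those units the gap between marginal cost and willingness to pay runs from 0 up to 59.
DWL = ½ × 59 × 110.625 = 3263.4375.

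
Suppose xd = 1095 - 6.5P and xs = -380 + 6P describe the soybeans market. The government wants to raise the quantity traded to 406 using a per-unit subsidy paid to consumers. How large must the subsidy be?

At x = 406, invert demand for the buyer price: Pb = (1095 − 406)/6.5 = 106; invert supply for the seller price: Ps = (406 − (-380))/6 = 131.
The subsidy must fill the gap: s = Ps − Pb = 131 − 106 = 25.

Required subsidy s = 25 per unit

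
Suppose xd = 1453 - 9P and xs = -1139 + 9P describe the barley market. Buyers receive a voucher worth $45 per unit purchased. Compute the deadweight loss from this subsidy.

Pre-subsidy: 1453 - 9P = -1139 + 9P gives P* = 144, x* = 157.
With the rebate, buyers effectively pay Pb = Ps − 45, where Ps is the price sellers receive.
Demand in terms of Ps becomes xd = 1453 − 9(Ps − 45) = 1858 - 9Ps. Setting this equal to supply: 1858 - 9Ps = -1139 + 9Ps, so Ps = 166.5.
Buyers pay Pb = 166.5 − 45 = 121.5; x' = -1139 + 9·166.5 = 359.5.
The subsidy expands output by 359.5 − 157 = 202.5 past the efficient level; on those units the gap between marginal cost and willingness to pay runs from 0 up to 45.
DWL = ½ × 45 × 202.5 = 4556.25.

Deadweight loss = $4556.25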